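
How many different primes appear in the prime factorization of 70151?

3

70151 = 29 · 2419
2419 = 41 · 59
70151 = 29 · 41 · 59, which has 3 distinct prime factors.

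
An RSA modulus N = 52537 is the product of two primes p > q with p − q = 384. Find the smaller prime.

Since p = q + 384, we have 52537 = q(q + 384), so q² + 384q − 52537 = 0.
Discriminant: 384² + 4·52537 = 147456 + 210148 = 357604; √357604 = 598.
q = (−384 + 598)/2 = 107, and p = q + 384 = 491.
Check: 107 · 491 = 52537.

107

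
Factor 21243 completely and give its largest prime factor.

97

21243 = 3 · 7081
7081 = 73 · 97
97 is prime.
So 21243 = 3 · 73 · 97; the largest prime factor is 97.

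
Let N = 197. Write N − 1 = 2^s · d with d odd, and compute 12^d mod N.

14

197 − 1 = 196 = 2^2 · 49, so d = 49.
12^1 ≡ 12 (mod 197)
12^2 ≡ 12^2 = 144 ≡ 144 (mod 197)
12^4 ≡ 144^2 = 20736 ≡ 51 (mod 197)
12^8 ≡ 51^2 = 2601 ≡ 40 (mod 197)
12^16 ≡ 40^2 = 1600 ≡ 24 (mod 197)
12^32 ≡ 24^2 = 576 ≡ 182 (mod 197)
49 = 32 + 16 + 1 in binary powers of 2.
So 12^49 ≡ 182 · 24 · 12 ≡ 14 (mod 197).
Squaring chain: 14 → 196; reaches −1, so base 12 does not prove 197 composite.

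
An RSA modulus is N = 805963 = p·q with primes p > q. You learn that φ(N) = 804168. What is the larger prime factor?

φ(n) = (p−1)(q−1) = n − (p+q) + 1, so p + q = 805963 − 804168 + 1 = 1796.
p and q are the roots of t² − 1796t + 805963 = 0.
Discriminant: 1796² − 4·805963 = 3225616 − 3223852 = 1764; √1764 = 42.
q = (1796 − 42)/2 = 877, p = (1796 + 42)/2 = 919.
Check: 877 · 919 = 805963.

919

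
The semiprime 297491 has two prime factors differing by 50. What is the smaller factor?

Since p = q + 50, we have 297491 = q(q + 50), so q² + 50q − 297491 = 0.
Discriminant: 50² + 4·297491 = 2500 + 1189964 = 1192464; √1192464 = 1092.
q = (−50 + 1092)/2 = 521, and p = q + 50 = 571.
Check: 521 · 571 = 297491.

521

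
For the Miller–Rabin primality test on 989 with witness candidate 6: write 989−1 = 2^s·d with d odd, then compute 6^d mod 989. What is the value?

393

989 − 1 = 988 = 2^2 · 247, so d = 247.
6^1 ≡ 6 (mod 989)
6^2 ≡ 6^2 = 36 ≡ 36 (mod 989)
6^4 ≡ 36^2 = 1296 ≡ 307 (mod 989)
6^8 ≡ 307^2 = 94249 ≡ 294 (mod 989)
6^16 ≡ 294^2 = 86436 ≡ 393 (mod 989)
6^32 ≡ 393^2 = 154449 ≡ 165 (mod 989)
6^64 ≡ 165^2 = 27225 ≡ 522 (mod 989)
6^128 ≡ 522^2 = 272484 ≡ 509 (mod 989)
247 = 128 + 64 + 32 + 16 + 4 + 2 + 1 in binary powers of 2.
So 6^247 ≡ 509 · 522 · 165 · 393 · 307 · 36 · 6 ≡ 393 (mod 989).
Squaring chain: 393 → 165; never reaches −1, so base 6 is a Miller–Rabin witness that 989 is composite.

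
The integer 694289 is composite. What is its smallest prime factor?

694289 is odd.
Digit sum 38, not divisible by 3.
Ends in 9: not divisible by 5.
7: 694289 = 7·99184 + 1
11: 694289 = 11·63117 + 2
13: 694289 = 13·53406 + 11
17: 694289 = 17·40840 + 9
19: 694289 = 19·36541 + 10
23: 694289 = 23·30186 + 11
29: 694289 = 29·23941

29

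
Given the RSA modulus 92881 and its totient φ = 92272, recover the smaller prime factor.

293

φ(n) = (p−1)(q−1) = n − (p+q) + 1, so p + q = 92881 − 92272 + 1 = 610.
p and q are the roots of t² − 610t + 92881 = 0.
Discriminant: 610² − 4·92881 = 372100 − 371524 = 576; √576 = 24.
q = (610 − 24)/2 = 293, p = (610 + 24)/2 = 317.
Check: 293 · 317 = 92881.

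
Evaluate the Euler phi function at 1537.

1456

Factor: 1537 = 29 · 53.
φ(1537) = (29−1) · (53−1) = 28 · 52 = 1456.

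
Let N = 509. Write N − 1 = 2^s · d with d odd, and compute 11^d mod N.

509 − 1 = 508 = 2^2 · 127, so d = 127.
11^1 ≡ 11 (mod 509)
11^2 ≡ 11^2 = 121 ≡ 121 (mod 509)
11^4 ≡ 121^2 = 14641 ≡ 389 (mod 509)
11^8 ≡ 389^2 = 151321 ≡ 148 (mod 509)
11^16 ≡ 148^2 = 21904 ≡ 17 (mod 509)
11^32 ≡ 17^2 = 289 ≡ 289 (mod 509)
11^64 ≡ 289^2 = 83521 ≡ 45 (mod 509)
127 = 64 + 32 + 16 + 8 + 4 + 2 + 1 in binary powers of 2.
So 11^127 ≡ 45 · 289 · 17 · 148 · 389 · 121 · 11 ≡ 508 (mod 509).
Since 11^d ≡ 508 (mod 509), base 11 does not prove 509 composite.

508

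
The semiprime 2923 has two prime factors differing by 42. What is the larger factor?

Since p = q + 42, we have 2923 = q(q + 42), so q² + 42q − 2923 = 0.
Discriminant: 42² + 4·2923 = 1764 + 11692 = 13456; √13456 = 116.
q = (−42 + 116)/2 = 37, and p = q + 42 = 79.
Check: 37 · 79 = 2923.

79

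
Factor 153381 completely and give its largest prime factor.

43

153381 = 3 · 51127
51127 = 29 · 1763
1763 = 41 · 43
43 is prime.
So 153381 = 3 · 29 · 41 · 43; the largest prime factor is 43.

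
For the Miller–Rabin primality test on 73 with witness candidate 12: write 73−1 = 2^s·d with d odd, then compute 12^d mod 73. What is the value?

73 − 1 = 72 = 2^3 · 9, so d = 9.
12^1 ≡ 12 (mod 73)
12^2 ≡ 12^2 = 144 ≡ 71 (mod 73)
12^4 ≡ 71^2 = 5041 ≡ 4 (mod 73)
12^8 ≡ 4^2 = 16 ≡ 16 (mod 73)
9 = 8 + 1 in binary powers of 2.
So 12^9 ≡ 16 · 12 ≡ 46 (mod 73).
Squaring chain: 46 → 72 → 1; reaches −1, so base 12 does not prove 73 composite.

46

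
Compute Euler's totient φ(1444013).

Factor: 1444013 = 73 · 131 · 151.
φ(1444013) = (73−1) · (131−1) · (151−1) = 72 · 130 · 150 = 1404000.

1404000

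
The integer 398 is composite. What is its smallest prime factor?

398 is even: 2 divides it.

2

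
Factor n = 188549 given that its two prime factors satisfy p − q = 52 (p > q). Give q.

409

Since p = q + 52, we have 188549 = q(q + 52), so q² + 52q − 188549 = 0.
Discriminant: 52² + 4·188549 = 2704 + 754196 = 756900; √756900 = 870.
q = (−52 + 870)/2 = 409, and p = q + 52 = 461.
Check: 409 · 461 = 188549.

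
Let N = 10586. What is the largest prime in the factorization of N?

10586 = 2 · 5293
5293 = 67 · 79
79 is prime.
So 10586 = 2 · 67 · 79; the largest prime factor is 79.

79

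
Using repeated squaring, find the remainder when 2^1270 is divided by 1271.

2^1 ≡ 2 (mod 1271)
2^2 ≡ 2^2 = 4 ≡ 4 (mod 1271)
2^4 ≡ 4^2 = 16 ≡ 16 (mod 1271)
2^8 ≡ 16^2 = 256 ≡ 256 (mod 1271)
2^16 ≡ 256^2 = 65536 ≡ 715 (mod 1271)
2^32 ≡ 715^2 = 511225 ≡ 283 (mod 1271)
2^64 ≡ 283^2 = 80089 ≡ 16 (mod 1271)
2^128 ≡ 16^2 = 256 ≡ 256 (mod 1271)
2^256 ≡ 256^2 = 65536 ≡ 715 (mod 1271)
2^512 ≡ 715^2 = 511225 ≡ 283 (mod 1271)
2^1024 ≡ 283^2 = 80089 ≡ 16 (mod 1271)
1270 = 1024 + 128 + 64 + 32 + 16 + 4 + 2 in binary powers of 2.
So 2^1270 ≡ 16 · 256 · 16 · 283 · 715 · 16 · 4 ≡ 1024 (mod 1271).
Since 1024 ≠ 1, base 2 is a Fermat witness: 1271 is composite.

1024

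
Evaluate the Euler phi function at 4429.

4284

Factor: 4429 = 43 · 103.
φ(4429) = (43−1) · (103−1) = 42 · 102 = 4284.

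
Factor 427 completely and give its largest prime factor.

427 = 7 · 61
61 is prime.
So 427 = 7 · 61; the largest prime factor is 61.

61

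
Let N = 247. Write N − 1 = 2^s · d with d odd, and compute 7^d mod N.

247 − 1 = 246 = 2^1 · 123, so d = 123.
7^1 ≡ 7 (mod 247)
7^2 ≡ 7^2 = 49 ≡ 49 (mod 247)
7^4 ≡ 49^2 = 2401 ≡ 178 (mod 247)
7^8 ≡ 178^2 = 31684 ≡ 68 (mod 247)
7^16 ≡ 68^2 = 4624 ≡ 178 (mod 247)
7^32 ≡ 178^2 = 31684 ≡ 68 (mod 247)
7^64 ≡ 68^2 = 4624 ≡ 178 (mod 247)
123 = 64 + 32 + 16 + 8 + 2 + 1 in binary powers of 2.
So 7^123 ≡ 178 · 68 · 178 · 68 · 49 · 7 ≡ 96 (mod 247).
Squaring chain: 96; never reaches −1, so base 7 is a Miller–Rabin witness that 247 is composite.

96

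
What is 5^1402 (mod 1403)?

992

5^1 ≡ 5 (mod 1403)
5^2 ≡ 5^2 = 25 ≡ 25 (mod 1403)
5^4 ≡ 25^2 = 625 ≡ 625 (mod 1403)
5^8 ≡ 625^2 = 390625 ≡ 591 (mod 1403)
5^16 ≡ 591^2 = 349281 ≡ 1337 (mod 1403)
5^32 ≡ 1337^2 = 1787569 ≡ 147 (mod 1403)
5^64 ≡ 147^2 = 21609 ≡ 564 (mod 1403)
5^128 ≡ 564^2 = 318096 ≡ 1018 (mod 1403)
5^256 ≡ 1018^2 = 1036324 ≡ 910 (mod 1403)
5^512 ≡ 910^2 = 828100 ≡ 330 (mod 1403)
5^1024 ≡ 330^2 = 108900 ≡ 869 (mod 1403)
1402 = 1024 + 256 + 64 + 32 + 16 + 8 + 2 in binary powers of 2.
So 5^1402 ≡ 869 · 910 · 564 · 147 · 1337 · 591 · 25 ≡ 992 (mod 1403).
Since 992 ≠ 1, base 5 is a Fermat witness: 1403 is composite.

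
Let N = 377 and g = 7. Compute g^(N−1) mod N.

74

7^1 ≡ 7 (mod 377)
7^2 ≡ 7^2 = 49 ≡ 49 (mod 377)
7^4 ≡ 49^2 = 2401 ≡ 139 (mod 377)
7^8 ≡ 139^2 = 19321 ≡ 94 (mod 377)
7^16 ≡ 94^2 = 8836 ≡ 165 (mod 377)
7^32 ≡ 165^2 = 27225 ≡ 81 (mod 377)
7^64 ≡ 81^2 = 6561 ≡ 152 (mod 377)
7^128 ≡ 152^2 = 23104 ≡ 107 (mod 377)
7^256 ≡ 107^2 = 11449 ≡ 139 (mod 377)
376 = 256 + 64 + 32 + 16 + 8 in binary powers of 2.
So 7^376 ≡ 139 · 152 · 81 · 165 · 94 ≡ 74 (mod 377).
Since 74 ≠ 1, base 7 is a Fermat witness: 377 is composite.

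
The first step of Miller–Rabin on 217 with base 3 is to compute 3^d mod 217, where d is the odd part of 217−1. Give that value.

217 − 1 = 216 = 2^3 · 27, so d = 27.
3^1 ≡ 3 (mod 217)
3^2 ≡ 3^2 = 9 ≡ 9 (mod 217)
3^4 ≡ 9^2 = 81 ≡ 81 (mod 217)
3^8 ≡ 81^2 = 6561 ≡ 51 (mod 217)
3^16 ≡ 51^2 = 2601 ≡ 214 (mod 217)
27 = 16 + 8 + 2 + 1 in binary powers of 2.
So 3^27 ≡ 214 · 51 · 9 · 3 ≡ 209 (mod 217).
Squaring chain: 209 → 64 → 190; never reaches −1, so base 3 is a Miller–Rabin witness that 217 is composite.

209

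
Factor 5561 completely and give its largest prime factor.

83

5561 = 67 · 83
83 is prime.
So 5561 = 67 · 83; the largest prime factor is 83.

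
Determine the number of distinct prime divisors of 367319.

367319 = 17^2 · 1271
1271 = 31 · 41
367319 = 17^2 · 31 · 41, which has 3 distinct prime factors.

3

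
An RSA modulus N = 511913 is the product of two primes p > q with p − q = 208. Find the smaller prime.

619

Since p = q + 208, we have 511913 = q(q + 208), so q² + 208q − 511913 = 0.
Discriminant: 208² + 4·511913 = 43264 + 2047652 = 2090916; √2090916 = 1446.
q = (−208 + 1446)/2 = 619, and p = q + 208 = 827.
Check: 619 · 827 = 511913.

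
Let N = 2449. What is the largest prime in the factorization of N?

2449 = 31 · 79
79 is prime.
So 2449 = 31 · 79; the largest prime factor is 79.

79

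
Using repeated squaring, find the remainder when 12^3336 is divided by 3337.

12^1 ≡ 12 (mod 3337)
12^2 ≡ 12^2 = 144 ≡ 144 (mod 3337)
12^4 ≡ 144^2 = 20736 ≡ 714 (mod 3337)
12^8 ≡ 714^2 = 509796 ≡ 2572 (mod 3337)
12^16 ≡ 2572^2 = 6615184 ≡ 1250 (mod 3337)
12^32 ≡ 1250^2 = 1562500 ≡ 784 (mod 3337)
12^64 ≡ 784^2 = 614656 ≡ 648 (mod 3337)
12^128 ≡ 648^2 = 419904 ≡ 2779 (mod 3337)
12^256 ≡ 2779^2 = 7722841 ≡ 1023 (mod 3337)
12^512 ≡ 1023^2 = 1046529 ≡ 2048 (mod 3337)
12^1024 ≡ 2048^2 = 4194304 ≡ 3032 (mod 3337)
12^2048 ≡ 3032^2 = 9193024 ≡ 2926 (mod 3337)
3336 = 2048 + 1024 + 256 + 8 in binary powers of 2.
So 12^3336 ≡ 2926 · 3032 · 1023 · 2572 ≡ 952 (mod 3337).
Since 952 ≠ 1, base 12 is a Fermat witness: 3337 is composite.

952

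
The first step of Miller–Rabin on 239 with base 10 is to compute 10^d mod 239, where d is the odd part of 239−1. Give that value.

1

239 − 1 = 238 = 2^1 · 119, so d = 119.
10^1 ≡ 10 (mod 239)
10^2 ≡ 10^2 = 100 ≡ 100 (mod 239)
10^4 ≡ 100^2 = 10000 ≡ 201 (mod 239)
10^8 ≡ 201^2 = 40401 ≡ 10 (mod 239)
10^16 ≡ 10^2 = 100 ≡ 100 (mod 239)
10^32 ≡ 100^2 = 10000 ≡ 201 (mod 239)
10^64 ≡ 201^2 = 40401 ≡ 10 (mod 239)
119 = 64 + 32 + 16 + 4 + 2 + 1 in binary powers of 2.
So 10^119 ≡ 10 · 201 · 100 · 201 · 100 · 10 ≡ 1 (mod 239).
Since 10^d ≡ 1 (mod 239), base 10 does not prove 239 composite.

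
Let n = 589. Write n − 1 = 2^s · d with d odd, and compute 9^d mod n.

589 − 1 = 588 = 2^2 · 147, so d = 147.
9^1 ≡ 9 (mod 589)
9^2 ≡ 9^2 = 81 ≡ 81 (mod 589)
9^4 ≡ 81^2 = 6561 ≡ 82 (mod 589)
9^8 ≡ 82^2 = 6724 ≡ 245 (mod 589)
9^16 ≡ 245^2 = 60025 ≡ 536 (mod 589)
9^32 ≡ 536^2 = 287296 ≡ 453 (mod 589)
9^64 ≡ 453^2 = 205209 ≡ 237 (mod 589)
9^128 ≡ 237^2 = 56169 ≡ 214 (mod 589)
147 = 128 + 16 + 2 + 1 in binary powers of 2.
So 9^147 ≡ 214 · 536 · 81 · 9 ≡ 64 (mod 589).
Squaring chain: 64 → 562; never reaches −1, so base 9 is a Miller–Rabin witness that 589 is composite.

64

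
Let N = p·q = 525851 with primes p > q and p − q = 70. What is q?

Since p = q + 70, we have 525851 = q(q + 70), so q² + 70q − 525851 = 0.
Discriminant: 70² + 4·525851 = 4900 + 2103404 = 2108304; √2108304 = 1452.
q = (−70 + 1452)/2 = 691, and p = q + 70 = 761.
Check: 691 · 761 = 525851.

691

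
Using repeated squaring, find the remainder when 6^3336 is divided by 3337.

6^1 ≡ 6 (mod 3337)
6^2 ≡ 6^2 = 36 ≡ 36 (mod 3337)
6^4 ≡ 36^2 = 1296 ≡ 1296 (mod 3337)
6^8 ≡ 1296^2 = 1679616 ≡ 1105 (mod 3337)
6^16 ≡ 1105^2 = 1221025 ≡ 3020 (mod 3337)
6^32 ≡ 3020^2 = 9120400 ≡ 379 (mod 3337)
6^64 ≡ 379^2 = 143641 ≡ 150 (mod 3337)
6^128 ≡ 150^2 = 22500 ≡ 2478 (mod 3337)
6^256 ≡ 2478^2 = 6140484 ≡ 404 (mod 3337)
6^512 ≡ 404^2 = 163216 ≡ 3040 (mod 3337)
6^1024 ≡ 3040^2 = 9241600 ≡ 1447 (mod 3337)
6^2048 ≡ 1447^2 = 2093809 ≡ 1510 (mod 3337)
3336 = 2048 + 1024 + 256 + 8 in binary powers of 2.
So 6^3336 ≡ 1510 · 1447 · 404 · 1105 ≡ 617 (mod 3337).
Since 617 ≠ 1, base 6 is a Fermat witness: 3337 is composite.

617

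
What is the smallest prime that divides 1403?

1403 is odd.
Digit sum 8, not divisible by 3.
Ends in 3: not divisible by 5.
7: 1403 = 7·200 + 3
11: 1403 = 11·127 + 6
13: 1403 = 13·107 + 12
17: 1403 = 17·82 + 9
19: 1403 = 19·73 + 16
23: 1403 = 23·61

23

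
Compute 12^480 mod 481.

12^1 ≡ 12 (mod 481)
12^2 ≡ 12^2 = 144 ≡ 144 (mod 481)
12^4 ≡ 144^2 = 20736 ≡ 53 (mod 481)
12^8 ≡ 53^2 = 2809 ≡ 404 (mod 481)
12^16 ≡ 404^2 = 163216 ≡ 157 (mod 481)
12^32 ≡ 157^2 = 24649 ≡ 118 (mod 481)
12^64 ≡ 118^2 = 13924 ≡ 456 (mod 481)
12^128 ≡ 456^2 = 207936 ≡ 144 (mod 481)
12^256 ≡ 144^2 = 20736 ≡ 53 (mod 481)
480 = 256 + 128 + 64 + 32 in binary powers of 2.
So 12^480 ≡ 53 · 144 · 456 · 118 ≡ 248 (mod 481).
Since 248 ≠ 1, base 12 is a Fermat witness: 481 is composite.

248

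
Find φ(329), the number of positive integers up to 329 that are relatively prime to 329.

Factor: 329 = 7 · 47.
φ(329) = (7−1) · (47−1) = 6 · 46 = 276.

276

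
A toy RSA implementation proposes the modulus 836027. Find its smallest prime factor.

836027 is odd.
Digit sum 26, not divisible by 3.
Ends in 7: not divisible by 5.
7: 836027 = 7·119432 + 3
11: 836027 = 11·76002 + 5
13: 836027 = 13·64309 + 10
17: 836027 = 17·49178 + 1
19: 836027 = 19·44001 + 8
23: 836027 = 23·36349

23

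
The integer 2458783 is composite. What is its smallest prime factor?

2458783 is odd.
Digit sum 37, not divisible by 3.
Ends in 3: not divisible by 5.
7: 2458783 = 7·351254 + 5
11: 2458783 = 11·223525 + 8
13: 2458783 = 13·189137 + 2
17: 2458783 = 17·144634 + 5
19: 2458783 = 19·129409 + 12
23: 2458783 = 23·106903 + 14
29: 2458783 = 29·84785 + 18
31: 2458783 = 31·79315 + 18
37: 2458783 = 37·66453 + 22
41: 2458783 = 41·59970 + 13
43: 2458783 = 43·57181

43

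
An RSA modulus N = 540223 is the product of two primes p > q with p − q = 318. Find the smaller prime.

Since p = q + 318, we have 540223 = q(q + 318), so q² + 318q − 540223 = 0.
Discriminant: 318² + 4·540223 = 101124 + 2160892 = 2262016; √2262016 = 1504.
q = (−318 + 1504)/2 = 593, and p = q + 318 = 911.
Check: 593 · 911 = 540223.

593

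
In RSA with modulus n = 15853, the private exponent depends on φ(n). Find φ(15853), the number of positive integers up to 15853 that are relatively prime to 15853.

15580

Factor: 15853 = 83 · 191.
φ(15853) = (83−1) · (191−1) = 82 · 190 = 15580.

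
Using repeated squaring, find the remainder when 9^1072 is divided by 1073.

9^1 ≡ 9 (mod 1073)
9^2 ≡ 9^2 = 81 ≡ 81 (mod 1073)
9^4 ≡ 81^2 = 6561 ≡ 123 (mod 1073)
9^8 ≡ 123^2 = 15129 ≡ 107 (mod 1073)
9^16 ≡ 107^2 = 11449 ≡ 719 (mod 1073)
9^32 ≡ 719^2 = 516961 ≡ 848 (mod 1073)
9^64 ≡ 848^2 = 719104 ≡ 194 (mod 1073)
9^128 ≡ 194^2 = 37636 ≡ 81 (mod 1073)
9^256 ≡ 81^2 = 6561 ≡ 123 (mod 1073)
9^512 ≡ 123^2 = 15129 ≡ 107 (mod 1073)
9^1024 ≡ 107^2 = 11449 ≡ 719 (mod 1073)
1072 = 1024 + 32 + 16 in binary powers of 2.
So 9^1072 ≡ 719 · 848 · 719 ≡ 194 (mod 1073).
Since 194 ≠ 1, base 9 is a Fermat witness: 1073 is composite.

194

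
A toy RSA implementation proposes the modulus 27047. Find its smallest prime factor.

17

27047 is odd.
Digit sum 20, not divisible by 3.
Ends in 7: not divisible by 5.
7: 27047 = 7·3863 + 6
11: 27047 = 11·2458 + 9
13: 27047 = 13·2080 + 7
17: 27047 = 17·1591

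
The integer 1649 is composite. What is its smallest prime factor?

1649 is odd.
Digit sum 20, not divisible by 3.
Ends in 9: not divisible by 5.
7: 1649 = 7·235 + 4
11: 1649 = 11·149 + 10
13: 1649 = 13·126 + 11
17: 1649 = 17·97

17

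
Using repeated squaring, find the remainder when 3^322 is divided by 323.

3^1 ≡ 3 (mod 323)
3^2 ≡ 3^2 = 9 ≡ 9 (mod 323)
3^4 ≡ 9^2 = 81 ≡ 81 (mod 323)
3^8 ≡ 81^2 = 6561 ≡ 101 (mod 323)
3^16 ≡ 101^2 = 10201 ≡ 188 (mod 323)
3^32 ≡ 188^2 = 35344 ≡ 137 (mod 323)
3^64 ≡ 137^2 = 18769 ≡ 35 (mod 323)
3^128 ≡ 35^2 = 1225 ≡ 256 (mod 323)
3^256 ≡ 256^2 = 65536 ≡ 290 (mod 323)
322 = 256 + 64 + 2 in binary powers of 2.
So 3^322 ≡ 290 · 35 · 9 ≡ 264 (mod 323).
Since 264 ≠ 1, base 3 is a Fermat witness: 323 is composite.

264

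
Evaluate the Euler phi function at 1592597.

Factor: 1592597 = 53 · 151 · 199.
φ(1592597) = (53−1) · (151−1) · (199−1) = 52 · 150 · 198 = 1544400.

1544400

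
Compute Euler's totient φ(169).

156

Factor: 169 = 13^2.
φ(169) = 13^1·(13−1) = 156.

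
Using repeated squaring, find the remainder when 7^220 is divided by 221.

7^1 ≡ 7 (mod 221)
7^2 ≡ 7^2 = 49 ≡ 49 (mod 221)
7^4 ≡ 49^2 = 2401 ≡ 191 (mod 221)
7^8 ≡ 191^2 = 36481 ≡ 16 (mod 221)
7^16 ≡ 16^2 = 256 ≡ 35 (mod 221)
7^32 ≡ 35^2 = 1225 ≡ 120 (mod 221)
7^64 ≡ 120^2 = 14400 ≡ 35 (mod 221)
7^128 ≡ 35^2 = 1225 ≡ 120 (mod 221)
220 = 128 + 64 + 16 + 8 + 4 in binary powers of 2.
So 7^220 ≡ 120 · 35 · 35 · 16 · 191 ≡ 217 (mod 221).
Since 217 ≠ 1, base 7 is a Fermat witness: 221 is composite.

217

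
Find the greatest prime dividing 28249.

53

28249 = 13 · 2173
2173 = 41 · 53
53 is prime.
So 28249 = 13 · 41 · 53; the largest prime factor is 53.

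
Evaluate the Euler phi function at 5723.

5568

Factor: 5723 = 59 · 97.
φ(5723) = (59−1) · (97−1) = 58 · 96 = 5568.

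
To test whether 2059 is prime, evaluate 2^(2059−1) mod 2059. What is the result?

289

2^1 ≡ 2 (mod 2059)
2^2 ≡ 2^2 = 4 ≡ 4 (mod 2059)
2^4 ≡ 4^2 = 16 ≡ 16 (mod 2059)
2^8 ≡ 16^2 = 256 ≡ 256 (mod 2059)
2^16 ≡ 256^2 = 65536 ≡ 1707 (mod 2059)
2^32 ≡ 1707^2 = 2913849 ≡ 364 (mod 2059)
2^64 ≡ 364^2 = 132496 ≡ 720 (mod 2059)
2^128 ≡ 720^2 = 518400 ≡ 1591 (mod 2059)
2^256 ≡ 1591^2 = 2531281 ≡ 770 (mod 2059)
2^512 ≡ 770^2 = 592900 ≡ 1967 (mod 2059)
2^1024 ≡ 1967^2 = 3869089 ≡ 228 (mod 2059)
2^2048 ≡ 228^2 = 51984 ≡ 509 (mod 2059)
2058 = 2048 + 8 + 2 in binary powers of 2.
So 2^2058 ≡ 509 · 256 · 4 ≡ 289 (mod 2059).
Since 289 ≠ 1, base 2 is a Fermat witness: 2059 is composite.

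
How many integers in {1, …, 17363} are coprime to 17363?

Factor: 17363 = 97 · 179.
φ(17363) = (97−1) · (179−1) = 96 · 178 = 17088.

17088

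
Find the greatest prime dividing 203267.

83

203267 = 31 · 6557
6557 = 79 · 83
83 is prime.
So 203267 = 31 · 79 · 83; the largest prime factor is 83.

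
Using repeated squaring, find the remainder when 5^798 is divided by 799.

440

5^1 ≡ 5 (mod 799)
5^2 ≡ 5^2 = 25 ≡ 25 (mod 799)
5^4 ≡ 25^2 = 625 ≡ 625 (mod 799)
5^8 ≡ 625^2 = 390625 ≡ 713 (mod 799)
5^16 ≡ 713^2 = 508369 ≡ 205 (mod 799)
5^32 ≡ 205^2 = 42025 ≡ 477 (mod 799)
5^64 ≡ 477^2 = 227529 ≡ 613 (mod 799)
5^128 ≡ 613^2 = 375769 ≡ 239 (mod 799)
5^256 ≡ 239^2 = 57121 ≡ 392 (mod 799)
5^512 ≡ 392^2 = 153664 ≡ 256 (mod 799)
798 = 512 + 256 + 16 + 8 + 4 + 2 in binary powers of 2.
So 5^798 ≡ 256 · 392 · 205 · 713 · 625 · 25 ≡ 440 (mod 799).
Since 440 ≠ 1, base 5 is a Fermat witness: 799 is composite.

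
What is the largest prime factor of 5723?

5723 = 59 · 97
97 is prime.
So 5723 = 59 · 97; the largest prime factor is 97.

97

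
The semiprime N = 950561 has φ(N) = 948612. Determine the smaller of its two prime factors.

967

φ(n) = (p−1)(q−1) = n − (p+q) + 1, so p + q = 950561 − 948612 + 1 = 1950.
p and q are the roots of t² − 1950t + 950561 = 0.
Discriminant: 1950² − 4·950561 = 3802500 − 3802244 = 256; √256 = 16.
q = (1950 − 16)/2 = 967, p = (1950 + 16)/2 = 983.
Check: 967 · 983 = 950561.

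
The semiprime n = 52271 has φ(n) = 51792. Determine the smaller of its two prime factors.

167

φ(n) = (p−1)(q−1) = n − (p+q) + 1, so p + q = 52271 − 51792 + 1 = 480.
p and q are the roots of t² − 480t + 52271 = 0.
Discriminant: 480² − 4·52271 = 230400 − 209084 = 21316; √21316 = 146.
q = (480 − 146)/2 = 167, p = (480 + 146)/2 = 313.
Check: 167 · 313 = 52271.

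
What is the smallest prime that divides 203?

7

203 is odd.
Digit sum 5, not divisible by 3.
Ends in 3: not divisible by 5.
7: 203 = 7·29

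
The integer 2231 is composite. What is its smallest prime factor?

23

2231 is odd.
Digit sum 8, not divisible by 3.
Ends in 1: not divisible by 5.
7: 2231 = 7·318 + 5
11: 2231 = 11·202 + 9
13: 2231 = 13·171 + 8
17: 2231 = 17·131 + 4
19: 2231 = 19·117 + 8
23: 2231 = 23·97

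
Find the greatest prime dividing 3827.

89

3827 = 43 · 89
89 is prime.
So 3827 = 43 · 89; the largest prime factor is 89.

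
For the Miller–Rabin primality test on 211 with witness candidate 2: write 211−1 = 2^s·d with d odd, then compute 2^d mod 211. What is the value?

211 − 1 = 210 = 2^1 · 105, so d = 105.
2^1 ≡ 2 (mod 211)
2^2 ≡ 2^2 = 4 ≡ 4 (mod 211)
2^4 ≡ 4^2 = 16 ≡ 16 (mod 211)
2^8 ≡ 16^2 = 256 ≡ 45 (mod 211)
2^16 ≡ 45^2 = 2025 ≡ 126 (mod 211)
2^32 ≡ 126^2 = 15876 ≡ 51 (mod 211)
2^64 ≡ 51^2 = 2601 ≡ 69 (mod 211)
105 = 64 + 32 + 8 + 1 in binary powers of 2.
So 2^105 ≡ 69 · 51 · 45 · 2 ≡ 210 (mod 211).
Since 2^d ≡ 210 (mod 211), base 2 does not prove 211 composite.

210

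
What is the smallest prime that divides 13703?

71

13703 is odd.
Digit sum 14, not divisible by 3.
Ends in 3: not divisible by 5.
7: 13703 = 7·1957 + 4
11: 13703 = 11·1245 + 8
13: 13703 = 13·1054 + 1
17: 13703 = 17·806 + 1
19: 13703 = 19·721 + 4
23: 13703 = 23·595 + 18
29: 13703 = 29·472 + 15
31: 13703 = 31·442 + 1
37: 13703 = 37·370 + 13
41: 13703 = 41·334 + 9
43: 13703 = 43·318 + 29
47: 13703 = 47·291 + 26
53: 13703 = 53·258 + 29
59: 13703 = 59·232 + 15
61: 13703 = 61·224 + 39
67: 13703 = 67·204 + 35
71: 13703 = 71·193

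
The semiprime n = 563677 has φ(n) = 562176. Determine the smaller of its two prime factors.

φ(n) = (p−1)(q−1) = n − (p+q) + 1, so p + q = 563677 − 562176 + 1 = 1502.
p and q are the roots of t² − 1502t + 563677 = 0.
Discriminant: 1502² − 4·563677 = 2256004 − 2254708 = 1296; √1296 = 36.
q = (1502 − 36)/2 = 733, p = (1502 + 36)/2 = 769.
Check: 733 · 769 = 563677.

733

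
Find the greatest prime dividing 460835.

460835 = 5 · 92167
92167 = 37 · 2491
2491 = 47 · 53
53 is prime.
So 460835 = 5 · 37 · 47 · 53; the largest prime factor is 53.

53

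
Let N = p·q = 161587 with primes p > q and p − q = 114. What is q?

349

Since p = q + 114, we have 161587 = q(q + 114), so q² + 114q − 161587 = 0.
Discriminant: 114² + 4·161587 = 12996 + 646348 = 659344; √659344 = 812.
q = (−114 + 812)/2 = 349, and p = q + 114 = 463.
Check: 349 · 463 = 161587.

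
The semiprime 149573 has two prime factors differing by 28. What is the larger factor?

401

Since p = q + 28, we have 149573 = q(q + 28), so q² + 28q − 149573 = 0.
Discriminant: 28² + 4·149573 = 784 + 598292 = 599076; √599076 = 774.
q = (−28 + 774)/2 = 373, and p = q + 28 = 401.
Check: 373 · 401 = 149573.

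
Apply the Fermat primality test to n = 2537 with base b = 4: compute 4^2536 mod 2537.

317

4^1 ≡ 4 (mod 2537)
4^2 ≡ 4^2 = 16 ≡ 16 (mod 2537)
4^4 ≡ 16^2 = 256 ≡ 256 (mod 2537)
4^8 ≡ 256^2 = 65536 ≡ 2111 (mod 2537)
4^16 ≡ 2111^2 = 4456321 ≡ 1349 (mod 2537)
4^32 ≡ 1349^2 = 1819801 ≡ 772 (mod 2537)
4^64 ≡ 772^2 = 595984 ≡ 2326 (mod 2537)
4^128 ≡ 2326^2 = 5410276 ≡ 1392 (mod 2537)
4^256 ≡ 1392^2 = 1937664 ≡ 1933 (mod 2537)
4^512 ≡ 1933^2 = 3736489 ≡ 2025 (mod 2537)
4^1024 ≡ 2025^2 = 4100625 ≡ 833 (mod 2537)
4^2048 ≡ 833^2 = 693889 ≡ 1288 (mod 2537)
2536 = 2048 + 256 + 128 + 64 + 32 + 8 in binary powers of 2.
So 4^2536 ≡ 1288 · 1933 · 1392 · 2326 · 772 · 2111 ≡ 317 (mod 2537).
Since 317 ≠ 1, base 4 is a Fermat witness: 2537 is composite.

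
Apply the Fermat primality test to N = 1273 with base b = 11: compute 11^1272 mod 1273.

533

11^1 ≡ 11 (mod 1273)
11^2 ≡ 11^2 = 121 ≡ 121 (mod 1273)
11^4 ≡ 121^2 = 14641 ≡ 638 (mod 1273)
11^8 ≡ 638^2 = 407044 ≡ 957 (mod 1273)
11^16 ≡ 957^2 = 915849 ≡ 562 (mod 1273)
11^32 ≡ 562^2 = 315844 ≡ 140 (mod 1273)
11^64 ≡ 140^2 = 19600 ≡ 505 (mod 1273)
11^128 ≡ 505^2 = 255025 ≡ 425 (mod 1273)
11^256 ≡ 425^2 = 180625 ≡ 1132 (mod 1273)
11^512 ≡ 1132^2 = 1281424 ≡ 786 (mod 1273)
11^1024 ≡ 786^2 = 617796 ≡ 391 (mod 1273)
1272 = 1024 + 128 + 64 + 32 + 16 + 8 in binary powers of 2.
So 11^1272 ≡ 391 · 425 · 505 · 140 · 562 · 957 ≡ 533 (mod 1273).
Since 533 ≠ 1, base 11 is a Fermat witness: 1273 is composite.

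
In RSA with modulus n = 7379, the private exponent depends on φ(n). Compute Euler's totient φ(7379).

Factor: 7379 = 47 · 157.
φ(7379) = (47−1) · (157−1) = 46 · 156 = 7176.

7176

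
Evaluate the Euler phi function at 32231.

31872

Factor: 32231 = 167 · 193.
φ(32231) = (167−1) · (193−1) = 166 · 192 = 31872.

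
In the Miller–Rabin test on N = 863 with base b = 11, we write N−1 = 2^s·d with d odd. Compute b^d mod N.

862

863 − 1 = 862 = 2^1 · 431, so d = 431.
11^1 ≡ 11 (mod 863)
11^2 ≡ 11^2 = 121 ≡ 121 (mod 863)
11^4 ≡ 121^2 = 14641 ≡ 833 (mod 863)
11^8 ≡ 833^2 = 693889 ≡ 37 (mod 863)
11^16 ≡ 37^2 = 1369 ≡ 506 (mod 863)
11^32 ≡ 506^2 = 256036 ≡ 588 (mod 863)
11^64 ≡ 588^2 = 345744 ≡ 544 (mod 863)
11^128 ≡ 544^2 = 295936 ≡ 790 (mod 863)
11^256 ≡ 790^2 = 624100 ≡ 151 (mod 863)
431 = 256 + 128 + 32 + 8 + 4 + 2 + 1 in binary powers of 2.
So 11^431 ≡ 151 · 790 · 588 · 37 · 833 · 121 · 11 ≡ 862 (mod 863).
Since 11^d ≡ 862 (mod 863), base 11 does not prove 863 composite.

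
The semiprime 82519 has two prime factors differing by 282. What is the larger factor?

461

Since p = q + 282, we have 82519 = q(q + 282), so q² + 282q − 82519 = 0.
Discriminant: 282² + 4·82519 = 79524 + 330076 = 409600; √409600 = 640.
q = (−282 + 640)/2 = 179, and p = q + 282 = 461.
Check: 179 · 461 = 82519.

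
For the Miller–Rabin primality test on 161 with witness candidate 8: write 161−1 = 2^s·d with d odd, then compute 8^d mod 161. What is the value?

161 − 1 = 160 = 2^5 · 5, so d = 5.
8^1 ≡ 8 (mod 161)
8^2 ≡ 8^2 = 64 ≡ 64 (mod 161)
8^4 ≡ 64^2 = 4096 ≡ 71 (mod 161)
5 = 4 + 1 in binary powers of 2.
So 8^5 ≡ 71 · 8 ≡ 85 (mod 161).
Squaring chain: 85 → 141 → 78 → 127 → 29; never reaches −1, so base 8 is a Miller–Rabin witness that 161 is composite.

85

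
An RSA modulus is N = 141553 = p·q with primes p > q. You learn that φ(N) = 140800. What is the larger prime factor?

401

φ(n) = (p−1)(q−1) = n − (p+q) + 1, so p + q = 141553 − 140800 + 1 = 754.
p and q are the roots of t² − 754t + 141553 = 0.
Discriminant: 754² − 4·141553 = 568516 − 566212 = 2304; √2304 = 48.
q = (754 − 48)/2 = 353, p = (754 + 48)/2 = 401.
Check: 353 · 401 = 141553.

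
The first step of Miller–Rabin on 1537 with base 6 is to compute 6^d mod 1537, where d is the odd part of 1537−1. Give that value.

216

1537 − 1 = 1536 = 2^9 · 3, so d = 3.
6^1 ≡ 6 (mod 1537)
6^2 ≡ 6^2 = 36 ≡ 36 (mod 1537)
3 = 2 + 1 in binary powers of 2.
So 6^3 ≡ 36 · 6 ≡ 216 (mod 1537).
Squaring chain: 216 → 546 → 1475 → 770 → 1155 → 1446 → 596 → 169 → 895; never reaches −1, so base 6 is a Miller–Rabin witness that 1537 is composite.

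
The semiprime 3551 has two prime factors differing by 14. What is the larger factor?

Since p = q + 14, we have 3551 = q(q + 14), so q² + 14q − 3551 = 0.
Discriminant: 14² + 4·3551 = 196 + 14204 = 14400; √14400 = 120.
q = (−14 + 120)/2 = 53, and p = q + 14 = 67.
Check: 53 · 67 = 3551.

67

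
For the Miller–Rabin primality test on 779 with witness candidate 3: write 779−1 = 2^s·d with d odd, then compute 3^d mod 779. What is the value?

779 − 1 = 778 = 2^1 · 389, so d = 389.
3^1 ≡ 3 (mod 779)
3^2 ≡ 3^2 = 9 ≡ 9 (mod 779)
3^4 ≡ 9^2 = 81 ≡ 81 (mod 779)
3^8 ≡ 81^2 = 6561 ≡ 329 (mod 779)
3^16 ≡ 329^2 = 108241 ≡ 739 (mod 779)
3^32 ≡ 739^2 = 546121 ≡ 42 (mod 779)
3^64 ≡ 42^2 = 1764 ≡ 206 (mod 779)
3^128 ≡ 206^2 = 42436 ≡ 370 (mod 779)
3^256 ≡ 370^2 = 136900 ≡ 575 (mod 779)
389 = 256 + 128 + 4 + 1 in binary powers of 2.
So 3^389 ≡ 575 · 370 · 81 · 3 ≡ 694 (mod 779).
Squaring chain: 694; never reaches −1, so base 3 is a Miller–Rabin witness that 779 is composite.

694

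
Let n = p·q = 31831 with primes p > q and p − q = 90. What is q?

139

Since p = q + 90, we have 31831 = q(q + 90), so q² + 90q − 31831 = 0.
Discriminant: 90² + 4·31831 = 8100 + 127324 = 135424; √135424 = 368.
q = (−90 + 368)/2 = 139, and p = q + 90 = 229.
Check: 139 · 229 = 31831.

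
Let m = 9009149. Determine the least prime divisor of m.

73

9009149 is odd.
Digit sum 32, not divisible by 3.
Ends in 9: not divisible by 5.
7: 9009149 = 7·1287021 + 2
11: 9009149 = 11·819013 + 6
13: 9009149 = 13·693011 + 6
17: 9009149 = 17·529949 + 16
19: 9009149 = 19·474165 + 14
23: 9009149 = 23·391702 + 3
29: 9009149 = 29·310660 + 9
31: 9009149 = 31·290617 + 22
37: 9009149 = 37·243490 + 19
41: 9009149 = 41·219735 + 14
43: 9009149 = 43·209515 + 4
47: 9009149 = 47·191684 + 1
53: 9009149 = 53·169983 + 50
59: 9009149 = 59·152697 + 26
61: 9009149 = 61·147690 + 59
67: 9009149 = 67·134464 + 61
71: 9009149 = 71·126889 + 30
73: 9009149 = 73·123413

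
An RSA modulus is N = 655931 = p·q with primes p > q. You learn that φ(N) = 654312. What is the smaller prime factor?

φ(n) = (p−1)(q−1) = n − (p+q) + 1, so p + q = 655931 − 654312 + 1 = 1620.
p and q are the roots of t² − 1620t + 655931 = 0.
Discriminant: 1620² − 4·655931 = 2624400 − 2623724 = 676; √676 = 26.
q = (1620 − 26)/2 = 797, p = (1620 + 26)/2 = 823.
Check: 797 · 823 = 655931.

797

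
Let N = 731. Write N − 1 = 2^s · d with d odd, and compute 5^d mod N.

632

731 − 1 = 730 = 2^1 · 365, so d = 365.
5^1 ≡ 5 (mod 731)
5^2 ≡ 5^2 = 25 ≡ 25 (mod 731)
5^4 ≡ 25^2 = 625 ≡ 625 (mod 731)
5^8 ≡ 625^2 = 390625 ≡ 271 (mod 731)
5^16 ≡ 271^2 = 73441 ≡ 341 (mod 731)
5^32 ≡ 341^2 = 116281 ≡ 52 (mod 731)
5^64 ≡ 52^2 = 2704 ≡ 511 (mod 731)
5^128 ≡ 511^2 = 261121 ≡ 154 (mod 731)
5^256 ≡ 154^2 = 23716 ≡ 324 (mod 731)
365 = 256 + 64 + 32 + 8 + 4 + 1 in binary powers of 2.
So 5^365 ≡ 324 · 511 · 52 · 271 · 625 · 5 ≡ 632 (mod 731).
Squaring chain: 632; never reaches −1, so base 5 is a Miller–Rabin witness that 731 is composite.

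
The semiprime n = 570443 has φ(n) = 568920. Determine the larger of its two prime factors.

φ(n) = (p−1)(q−1) = n − (p+q) + 1, so p + q = 570443 − 568920 + 1 = 1524.
p and q are the roots of t² − 1524t + 570443 = 0.
Discriminant: 1524² − 4·570443 = 2322576 − 2281772 = 40804; √40804 = 202.
q = (1524 − 202)/2 = 661, p = (1524 + 202)/2 = 863.
Check: 661 · 863 = 570443.

863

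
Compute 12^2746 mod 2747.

2137

12^1 ≡ 12 (mod 2747)
12^2 ≡ 12^2 = 144 ≡ 144 (mod 2747)
12^4 ≡ 144^2 = 20736 ≡ 1507 (mod 2747)
12^8 ≡ 1507^2 = 2271049 ≡ 2027 (mod 2747)
12^16 ≡ 2027^2 = 4108729 ≡ 1964 (mod 2747)
12^32 ≡ 1964^2 = 3857296 ≡ 508 (mod 2747)
12^64 ≡ 508^2 = 258064 ≡ 2593 (mod 2747)
12^128 ≡ 2593^2 = 6723649 ≡ 1740 (mod 2747)
12^256 ≡ 1740^2 = 3027600 ≡ 406 (mod 2747)
12^512 ≡ 406^2 = 164836 ≡ 16 (mod 2747)
12^1024 ≡ 16^2 = 256 ≡ 256 (mod 2747)
12^2048 ≡ 256^2 = 65536 ≡ 2355 (mod 2747)
2746 = 2048 + 512 + 128 + 32 + 16 + 8 + 2 in binary powers of 2.
So 12^2746 ≡ 2355 · 16 · 1740 · 508 · 1964 · 2027 · 144 ≡ 2137 (mod 2747).
Since 2137 ≠ 1, base 12 is a Fermat witness: 2747 is composite.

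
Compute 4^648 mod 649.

559

4^1 ≡ 4 (mod 649)
4^2 ≡ 4^2 = 16 ≡ 16 (mod 649)
4^4 ≡ 16^2 = 256 ≡ 256 (mod 649)
4^8 ≡ 256^2 = 65536 ≡ 636 (mod 649)
4^16 ≡ 636^2 = 404496 ≡ 169 (mod 649)
4^32 ≡ 169^2 = 28561 ≡ 5 (mod 649)
4^64 ≡ 5^2 = 25 ≡ 25 (mod 649)
4^128 ≡ 25^2 = 625 ≡ 625 (mod 649)
4^256 ≡ 625^2 = 390625 ≡ 576 (mod 649)
4^512 ≡ 576^2 = 331776 ≡ 137 (mod 649)
648 = 512 + 128 + 8 in binary powers of 2.
So 4^648 ≡ 137 · 625 · 636 ≡ 559 (mod 649).
Since 559 ≠ 1, base 4 is a Fermat witness: 649 is composite.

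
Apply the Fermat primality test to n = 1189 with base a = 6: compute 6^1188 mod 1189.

605

6^1 ≡ 6 (mod 1189)
6^2 ≡ 6^2 = 36 ≡ 36 (mod 1189)
6^4 ≡ 36^2 = 1296 ≡ 107 (mod 1189)
6^8 ≡ 107^2 = 11449 ≡ 748 (mod 1189)
6^16 ≡ 748^2 = 559504 ≡ 674 (mod 1189)
6^32 ≡ 674^2 = 454276 ≡ 78 (mod 1189)
6^64 ≡ 78^2 = 6084 ≡ 139 (mod 1189)
6^128 ≡ 139^2 = 19321 ≡ 297 (mod 1189)
6^256 ≡ 297^2 = 88209 ≡ 223 (mod 1189)
6^512 ≡ 223^2 = 49729 ≡ 980 (mod 1189)
6^1024 ≡ 980^2 = 960400 ≡ 877 (mod 1189)
1188 = 1024 + 128 + 32 + 4 in binary powers of 2.
So 6^1188 ≡ 877 · 297 · 78 · 107 ≡ 605 (mod 1189).
Since 605 ≠ 1, base 6 is a Fermat witness: 1189 is composite.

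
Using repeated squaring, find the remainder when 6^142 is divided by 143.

6^1 ≡ 6 (mod 143)
6^2 ≡ 6^2 = 36 ≡ 36 (mod 143)
6^4 ≡ 36^2 = 1296 ≡ 9 (mod 143)
6^8 ≡ 9^2 = 81 ≡ 81 (mod 143)
6^16 ≡ 81^2 = 6561 ≡ 126 (mod 143)
6^32 ≡ 126^2 = 15876 ≡ 3 (mod 143)
6^64 ≡ 3^2 = 9 ≡ 9 (mod 143)
6^128 ≡ 9^2 = 81 ≡ 81 (mod 143)
142 = 128 + 8 + 4 + 2 in binary powers of 2.
So 6^142 ≡ 81 · 81 · 9 · 36 ≡ 69 (mod 143).
Since 69 ≠ 1, base 6 is a Fermat witness: 143 is composite.

69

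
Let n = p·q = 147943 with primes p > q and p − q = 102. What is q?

Since p = q + 102, we have 147943 = q(q + 102), so q² + 102q − 147943 = 0.
Discriminant: 102² + 4·147943 = 10404 + 591772 = 602176; √602176 = 776.
q = (−102 + 776)/2 = 337, and p = q + 102 = 439.
Check: 337 · 439 = 147943.

337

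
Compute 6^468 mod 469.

6^1 ≡ 6 (mod 469)
6^2 ≡ 6^2 = 36 ≡ 36 (mod 469)
6^4 ≡ 36^2 = 1296 ≡ 358 (mod 469)
6^8 ≡ 358^2 = 128164 ≡ 127 (mod 469)
6^16 ≡ 127^2 = 16129 ≡ 183 (mod 469)
6^32 ≡ 183^2 = 33489 ≡ 190 (mod 469)
6^64 ≡ 190^2 = 36100 ≡ 456 (mod 469)
6^128 ≡ 456^2 = 207936 ≡ 169 (mod 469)
6^256 ≡ 169^2 = 28561 ≡ 421 (mod 469)
468 = 256 + 128 + 64 + 16 + 4 in binary powers of 2.
So 6^468 ≡ 421 · 169 · 456 · 183 · 358 ≡ 225 (mod 469).
Since 225 ≠ 1, base 6 is a Fermat witness: 469 is composite.

225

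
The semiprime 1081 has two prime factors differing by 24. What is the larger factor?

47

Since p = q + 24, we have 1081 = q(q + 24), so q² + 24q − 1081 = 0.
Discriminant: 24² + 4·1081 = 576 + 4324 = 4900; √4900 = 70.
q = (−24 + 70)/2 = 23, and p = q + 24 = 47.
Check: 23 · 47 = 1081.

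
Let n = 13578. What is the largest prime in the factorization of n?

73

13578 = 2 · 6789
6789 = 3 · 2263
2263 = 31 · 73
73 is prime.
So 13578 = 2 · 3 · 31 · 73; the largest prime factor is 73.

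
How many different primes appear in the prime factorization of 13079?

3

13079 = 11 · 1189
1189 = 29 · 41
13079 = 11 · 29 · 41, which has 3 distinct prime factors.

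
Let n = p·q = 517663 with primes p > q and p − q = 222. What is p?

839

Since p = q + 222, we have 517663 = q(q + 222), so q² + 222q − 517663 = 0.
Discriminant: 222² + 4·517663 = 49284 + 2070652 = 2119936; √2119936 = 1456.
q = (−222 + 1456)/2 = 617, and p = q + 222 = 839.
Check: 617 · 839 = 517663.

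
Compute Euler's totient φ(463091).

442888

Factor: 463091 = 47 · 59 · 167.
φ(463091) = (47−1) · (59−1) · (167−1) = 46 · 58 · 166 = 442888.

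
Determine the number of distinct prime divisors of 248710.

248710 = 2 · 124355
124355 = 5 · 24871
24871 = 7 · 3553
3553 = 11 · 323
323 = 17 · 19
248710 = 2 · 5 · 7 · 11 · 17 · 19, which has 6 distinct prime factors.

6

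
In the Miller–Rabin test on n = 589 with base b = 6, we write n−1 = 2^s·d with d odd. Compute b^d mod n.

589 − 1 = 588 = 2^2 · 147, so d = 147.
6^1 ≡ 6 (mod 589)
6^2 ≡ 6^2 = 36 ≡ 36 (mod 589)
6^4 ≡ 36^2 = 1296 ≡ 118 (mod 589)
6^8 ≡ 118^2 = 13924 ≡ 377 (mod 589)
6^16 ≡ 377^2 = 142129 ≡ 180 (mod 589)
6^32 ≡ 180^2 = 32400 ≡ 5 (mod 589)
6^64 ≡ 5^2 = 25 ≡ 25 (mod 589)
6^128 ≡ 25^2 = 625 ≡ 36 (mod 589)
147 = 128 + 16 + 2 + 1 in binary powers of 2.
So 6^147 ≡ 36 · 180 · 36 · 6 ≡ 216 (mod 589).
Squaring chain: 216 → 125; never reaches −1, so base 6 is a Miller–Rabin witness that 589 is composite.

216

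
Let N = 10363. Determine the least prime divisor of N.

10363 is odd.
Digit sum 13, not divisible by 3.
Ends in 3: not divisible by 5.
7: 10363 = 7·1480 + 3
11: 10363 = 11·942 + 1
13: 10363 = 13·797 + 2
17: 10363 = 17·609 + 10
19: 10363 = 19·545 + 8
23: 10363 = 23·450 + 13
29: 10363 = 29·357 + 10
31: 10363 = 31·334 + 9
37: 10363 = 37·280 + 3
41: 10363 = 41·252 + 31
43: 10363 = 43·241

43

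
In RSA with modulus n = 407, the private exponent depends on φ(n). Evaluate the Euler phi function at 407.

Factor: 407 = 11 · 37.
φ(407) = (11−1) · (37−1) = 10 · 36 = 360.

360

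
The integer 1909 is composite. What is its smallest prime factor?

1909 is odd.
Digit sum 19, not divisible by 3.
Ends in 9: not divisible by 5.
7: 1909 = 7·272 + 5
11: 1909 = 11·173 + 6
13: 1909 = 13·146 + 11
17: 1909 = 17·112 + 5
19: 1909 = 19·100 + 9
23: 1909 = 23·83

23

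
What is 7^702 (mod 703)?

1

7^1 ≡ 7 (mod 703)
7^2 ≡ 7^2 = 49 ≡ 49 (mod 703)
7^4 ≡ 49^2 = 2401 ≡ 292 (mod 703)
7^8 ≡ 292^2 = 85264 ≡ 201 (mod 703)
7^16 ≡ 201^2 = 40401 ≡ 330 (mod 703)
7^32 ≡ 330^2 = 108900 ≡ 638 (mod 703)
7^64 ≡ 638^2 = 407044 ≡ 7 (mod 703)
7^128 ≡ 7^2 = 49 ≡ 49 (mod 703)
7^256 ≡ 49^2 = 2401 ≡ 292 (mod 703)
7^512 ≡ 292^2 = 85264 ≡ 201 (mod 703)
702 = 512 + 128 + 32 + 16 + 8 + 4 + 2 in binary powers of 2.
So 7^702 ≡ 201 · 49 · 638 · 330 · 201 · 292 · 49 ≡ 1 (mod 703).
Since the result is 1, base 7 gives no evidence that 703 is composite.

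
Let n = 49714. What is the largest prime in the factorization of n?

67

49714 = 2 · 24857
24857 = 7 · 3551
3551 = 53 · 67
67 is prime.
So 49714 = 2 · 7 · 53 · 67; the largest prime factor is 67.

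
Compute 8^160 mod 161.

8^1 ≡ 8 (mod 161)
8^2 ≡ 8^2 = 64 ≡ 64 (mod 161)
8^4 ≡ 64^2 = 4096 ≡ 71 (mod 161)
8^8 ≡ 71^2 = 5041 ≡ 50 (mod 161)
8^16 ≡ 50^2 = 2500 ≡ 85 (mod 161)
8^32 ≡ 85^2 = 7225 ≡ 141 (mod 161)
8^64 ≡ 141^2 = 19881 ≡ 78 (mod 161)
8^128 ≡ 78^2 = 6084 ≡ 127 (mod 161)
160 = 128 + 32 in binary powers of 2.
So 8^160 ≡ 127 · 141 ≡ 36 (mod 161).
Since 36 ≠ 1, base 8 is a Fermat witness: 161 is composite.

36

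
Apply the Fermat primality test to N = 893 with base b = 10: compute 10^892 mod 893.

332

10^1 ≡ 10 (mod 893)
10^2 ≡ 10^2 = 100 ≡ 100 (mod 893)
10^4 ≡ 100^2 = 10000 ≡ 177 (mod 893)
10^8 ≡ 177^2 = 31329 ≡ 74 (mod 893)
10^16 ≡ 74^2 = 5476 ≡ 118 (mod 893)
10^32 ≡ 118^2 = 13924 ≡ 529 (mod 893)
10^64 ≡ 529^2 = 279841 ≡ 332 (mod 893)
10^128 ≡ 332^2 = 110224 ≡ 385 (mod 893)
10^256 ≡ 385^2 = 148225 ≡ 880 (mod 893)
10^512 ≡ 880^2 = 774400 ≡ 169 (mod 893)
892 = 512 + 256 + 64 + 32 + 16 + 8 + 4 in binary powers of 2.
So 10^892 ≡ 169 · 880 · 332 · 529 · 118 · 74 · 177 ≡ 332 (mod 893).
Since 332 ≠ 1, base 10 is a Fermat witness: 893 is composite.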